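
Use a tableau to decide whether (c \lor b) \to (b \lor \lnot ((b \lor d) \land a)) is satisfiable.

Initial set: {((c \lor b) \to (b \lor \lnot ((b \lor d) \land a)))}.
((c \lor b) \to (b \lor \lnot ((b \lor d) \land a))): β-rule — branch into \lnot (c \lor b)  //  (b \lor \lnot ((b \lor d) \land a)).
  branch 1 (add \lnot (c \lor b)):
    \lnot (c \lor b): α-rule — add \lnot c, \lnot b.
    ○ open, literals {b=false, c=false}.
  branch 2 (add (b \lor \lnot ((b \lor d) \land a))):
    (b \lor \lnot ((b \lor d) \land a)): β-rule — branch into b  //  \lnot ((b \lor d) \land a).
      branch 2.1 (add b):
        ○ open, literals {b=true}.
      branch 2.2 (add \lnot ((b \lor d) \land a)):
        \lnot ((b \lor d) \land a): β-rule — branch into \lnot (b \lor d)  //  \lnot a.
          branch 2.2.1 (add \lnot (b \lor d)):
            \lnot (b \lor d): α-rule — add \lnot b, \lnot d.
            ○ open, literals {b=false, d=false}.
          branch 2.2.2 (add \lnot a):
            ○ open, literals {a=false}.
0 branches closed, 4 open.
An open branch gives a satisfying assignment: b=false, c=false.

Satisfiable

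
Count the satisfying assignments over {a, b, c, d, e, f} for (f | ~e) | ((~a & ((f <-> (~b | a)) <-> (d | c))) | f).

52

Initial set: {T ((f | ~e) | ((~a & ((f <-> (~b | a)) <-> (d | c))) | f))}.
T ((f | ~e) | ((~a & ((f <-> (~b | a)) <-> (d | c))) | f)): β-rule — branch into T (f | ~e)  //  T ((~a & ((f <-> (~b | a)) <-> (d | c))) | f).
  branch 1 (add T (f | ~e)):
    T (f | ~e): β-rule — branch into T f  //  T ~e.
      branch 1.1 (add T f):
        ○ open, literals {f=true}.
      branch 1.2 (add T ~e):
        ○ open, literals {e=false}.
  branch 2 (add T ((~a & ((f <-> (~b | a)) <-> (d | c))) | f)):
    T ((~a & ((f <-> (~b | a)) <-> (d | c))) | f): β-rule — branch into T (~a & ((f <-> (~b | a)) <-> (d | c)))  //  T f.
      branch 2.1 (add T (~a & ((f <-> (~b | a)) <-> (d | c)))):
        T (~a & ((f <-> (~b | a)) <-> (d | c))): α-rule — add T ~a, T ((f <-> (~b | a)) <-> (d | c)).
        T ((f <-> (~b | a)) <-> (d | c)): β-rule — branch into T (f <-> (~b | a)), T (d | c)  //  F (f <-> (~b | a)), F (d | c).
          branch 2.1.1 (add T (f <-> (~b | a)), T (d | c)):
            T (f <-> (~b | a)): β-rule — branch into T f, T (~b | a)  //  F f, F (~b | a).
              branch 2.1.1.1 (add T f, T (~b | a)):
                T (d | c): β-rule — branch into T d  //  T c.
                  branch 2.1.1.1.1 (add T d):
                    T (~b | a): β-rule — branch into T ~b  //  T a.
                      branch 2.1.1.1.1.1 (add T ~b):
                        ○ open, literals {a=false, b=false, d=true, f=true}.
                      branch 2.1.1.1.1.2 (add T a):
                        × closes — contains both a and ~a.
                  branch 2.1.1.1.2 (add T c):
                    T (~b | a): β-rule — branch into T ~b  //  T a.
                      branch 2.1.1.1.2.1 (add T ~b):
                        ○ open, literals {a=false, b=false, c=true, f=true}.
                      branch 2.1.1.1.2.2 (add T a):
                        × closes — contains both a and ~a.
              branch 2.1.1.2 (add F f, F (~b | a)):
                F (~b | a): α-rule — add F ~b, F a.
                T (d | c): β-rule — branch into T d  //  T c.
                  branch 2.1.1.2.1 (add T d):
                    ○ open, literals {a=false, b=true, d=true, f=false}.
                  branch 2.1.1.2.2 (add T c):
                    ○ open, literals {a=false, b=true, c=true, f=false}.
          branch 2.1.2 (add F (f <-> (~b | a)), F (d | c)):
            F (d | c): α-rule — add F d, F c.
            F (f <-> (~b | a)): β-rule — branch into T f, F (~b | a)  //  F f, T (~b | a).
              branch 2.1.2.1 (add T f, F (~b | a)):
                F (~b | a): α-rule — add F ~b, F a.
                ○ open, literals {a=false, b=true, c=false, d=false, f=true}.
              branch 2.1.2.2 (add F f, T (~b | a)):
                T (~b | a): β-rule — branch into T ~b  //  T a.
                  branch 2.1.2.2.1 (add T ~b):
                    ○ open, literals {a=false, b=false, c=false, d=false, f=false}.
                  branch 2.1.2.2.2 (add T a):
                    × closes — contains both a and ~a.
      branch 2.2 (add T f):
        ○ open, literals {f=true}.
3 branches closed, 9 open.
Each open branch fixes some atoms; the unmentioned ones are free. Counting distinct full assignments: branch {f=true} (a, b, c, d, e) contributes 32 new; branch {e=false} (a, b, c, d, f) contributes 16 new; branch {a=false, b=false, d=true, f=true} (c, e) contributes 0 new; branch {a=false, b=false, c=true, f=true} (d, e) contributes 0 new; branch {a=false, b=true, d=true, f=false} (c, e) contributes 2 new; branch {a=false, b=true, c=true, f=false} (d, e) contributes 1 new; branch {a=false, b=true, c=false, d=false, f=true} (e) contributes 0 new; branch {a=false, b=false, c=false, d=false, f=false} (e) contributes 1 new; branch {f=true} (a, b, c, d, e) contributes 0 new. Total: 52.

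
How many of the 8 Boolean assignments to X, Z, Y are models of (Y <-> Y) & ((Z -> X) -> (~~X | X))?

6

Initial set: {((Y <-> Y) & ((Z -> X) -> (~~X | X)))}.
((Y <-> Y) & ((Z -> X) -> (~~X | X))): α-rule — add (Y <-> Y), ((Z -> X) -> (~~X | X)).
(Y <-> Y): β-rule — branch into Y, Y  //  ~Y, ~Y.
  branch 1 (add Y, Y):
    ((Z -> X) -> (~~X | X)): β-rule — branch into ~(Z -> X)  //  (~~X | X).
      branch 1.1 (add ~(Z -> X)):
        ~(Z -> X): α-rule — add Z, ~X.
        ○ open, literals {X=F, Y=T, Z=T}.
      branch 1.2 (add (~~X | X)):
        (~~X | X): β-rule — branch into ~~X  //  X.
          branch 1.2.1 (add ~~X):
            ~~X: drop double negation, giving X.
            ○ open, literals {X=T, Y=T}.
          branch 1.2.2 (add X):
            ○ open, literals {X=T, Y=T}.
  branch 2 (add ~Y, ~Y):
    ((Z -> X) -> (~~X | X)): β-rule — branch into ~(Z -> X)  //  (~~X | X).
      branch 2.1 (add ~(Z -> X)):
        ~(Z -> X): α-rule — add Z, ~X.
        ○ open, literals {X=F, Y=F, Z=T}.
      branch 2.2 (add (~~X | X)):
        (~~X | X): β-rule — branch into ~~X  //  X.
          branch 2.2.1 (add ~~X):
            ~~X: drop double negation, giving X.
            ○ open, literals {X=T, Y=F}.
          branch 2.2.2 (add X):
            ○ open, literals {X=T, Y=F}.
0 branches closed, 6 open.
Each open branch fixes some atoms; the unmentioned ones are free. Counting distinct full assignments: branch {X=F, Y=T, Z=T} (none free) contributes 1 new; branch {X=T, Y=T} (Z) contributes 2 new; branch {X=T, Y=T} (Z) contributes 0 new; branch {X=F, Y=F, Z=T} (none free) contributes 1 new; branch {X=T, Y=F} (Z) contributes 2 new; branch {X=T, Y=F} (Z) contributes 0 new. Total: 6.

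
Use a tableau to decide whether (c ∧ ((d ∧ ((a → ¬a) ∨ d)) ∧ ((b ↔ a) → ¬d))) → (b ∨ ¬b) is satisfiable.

Initial set: {((c ∧ ((d ∧ ((a → ¬a) ∨ d)) ∧ ((b ↔ a) → ¬d))) → (b ∨ ¬b))}.
((c ∧ ((d ∧ ((a → ¬a) ∨ d)) ∧ ((b ↔ a) → ¬d))) → (b ∨ ¬b)): β-rule — branch into ¬(c ∧ ((d ∧ ((a → ¬a) ∨ d)) ∧ ((b ↔ a) → ¬d)))  //  (b ∨ ¬b).
  branch 1 (add ¬(c ∧ ((d ∧ ((a → ¬a) ∨ d)) ∧ ((b ↔ a) → ¬d)))):
    ¬(c ∧ ((d ∧ ((a → ¬a) ∨ d)) ∧ ((b ↔ a) → ¬d))): β-rule — branch into ¬c  //  ¬((d ∧ ((a → ¬a) ∨ d)) ∧ ((b ↔ a) → ¬d)).
      branch 1.1 (add ¬c):
        ○ open, literals {c=0}.
      branch 1.2 (add ¬((d ∧ ((a → ¬a) ∨ d)) ∧ ((b ↔ a) → ¬d))):
        ¬((d ∧ ((a → ¬a) ∨ d)) ∧ ((b ↔ a) → ¬d)): β-rule — branch into ¬(d ∧ ((a → ¬a) ∨ d))  //  ¬((b ↔ a) → ¬d).
          branch 1.2.1 (add ¬(d ∧ ((a → ¬a) ∨ d))):
            ¬(d ∧ ((a → ¬a) ∨ d)): β-rule — branch into ¬d  //  ¬((a → ¬a) ∨ d).
              branch 1.2.1.1 (add ¬d):
                ○ open, literals {d=0}.
              branch 1.2.1.2 (add ¬((a → ¬a) ∨ d)):
                ¬((a → ¬a) ∨ d): α-rule — add ¬(a → ¬a), ¬d.
                ¬(a → ¬a): α-rule — add a, ¬¬a.
                ○ open, literals {a=1, d=0}.
          branch 1.2.2 (add ¬((b ↔ a) → ¬d)):
            ¬((b ↔ a) → ¬d): α-rule — add (b ↔ a), ¬¬d.
            (b ↔ a): β-rule — branch into b, a  //  ¬b, ¬a.
              branch 1.2.2.1 (add b, a):
                ○ open, literals {a=1, b=1, d=1}.
              branch 1.2.2.2 (add ¬b, ¬a):
                ○ open, literals {a=0, b=0, d=1}.
  branch 2 (add (b ∨ ¬b)):
    (b ∨ ¬b): β-rule — branch into b  //  ¬b.
      branch 2.1 (add b):
        ○ open, literals {b=1}.
      branch 2.2 (add ¬b):
        ○ open, literals {b=0}.
0 branches closed, 7 open.
An open branch gives a satisfying assignment: c=0.

Satisfiable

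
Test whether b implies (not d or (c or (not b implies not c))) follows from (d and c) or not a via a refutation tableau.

Initial set: {T ((d and c) or not a); F (b implies (not d or (c or (not b implies not c))))}.
F (b implies (not d or (c or (not b implies not c)))): α-rule — add T b, F (not d or (c or (not b implies not c))).
F (not d or (c or (not b implies not c))): α-rule — add F not d, F (c or (not b implies not c)).
F (c or (not b implies not c)): α-rule — add F c, F (not b implies not c).
F (not b implies not c): α-rule — add T not b, F not c.
× closes — contains both b and not b.
All 1 branch closes.
Every branch closed, so the premises entail the conclusion.

Yes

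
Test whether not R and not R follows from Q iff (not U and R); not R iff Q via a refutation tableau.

No

Initial set: {(Q iff (not U and R)); (not R iff Q); not (not R and not R)}.
(Q iff (not U and R)): β-rule — branch into Q, (not U and R)  //  not Q, not (not U and R).
  branch 1 (add Q, (not U and R)):
    (not U and R): α-rule — add not U, R.
    (not R iff Q): β-rule — branch into not R, Q  //  not not R, not Q.
      branch 1.1 (add not R, Q):
        × closes — contains both R and not R.
      branch 1.2 (add not not R, not Q):
        × closes — contains both Q and not Q.
  branch 2 (add not Q, not (not U and R)):
    (not R iff Q): β-rule — branch into not R, Q  //  not not R, not Q.
      branch 2.1 (add not R, Q):
        × closes — contains both Q and not Q.
      branch 2.2 (add not not R, not Q):
        not (not R and not R): β-rule — branch into not not R  //  not not R.
          branch 2.2.1 (add not not R):
            not (not U and R): β-rule — branch into not not U  //  not R.
              branch 2.2.1.1 (add not not U):
                ○ open, literals {Q=0, R=1, U=1}.
              branch 2.2.1.2 (add not R):
                × closes — contains both R and not R.
          branch 2.2.2 (add not not R):
            not (not U and R): β-rule — branch into not not U  //  not R.
              branch 2.2.2.1 (add not not U):
                ○ open, literals {Q=0, R=1, U=1}.
              branch 2.2.2.2 (add not R):
                × closes — contains both R and not R.
5 branches closed, 2 open.
An open branch gives a countermodel: Q=0, R=1, U=1 (unmentioned atoms arbitrary); the premises hold there but the conclusion fails.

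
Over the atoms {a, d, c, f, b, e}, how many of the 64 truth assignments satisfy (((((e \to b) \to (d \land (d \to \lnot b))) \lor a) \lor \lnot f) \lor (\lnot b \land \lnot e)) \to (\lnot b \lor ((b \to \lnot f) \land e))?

48

Initial set: {((((((e \to b) \to (d \land (d \to \lnot b))) \lor a) \lor \lnot f) \lor (\lnot b \land \lnot e)) \to (\lnot b \lor ((b \to \lnot f) \land e)))}.
((((((e \to b) \to (d \land (d \to \lnot b))) \lor a) \lor \lnot f) \lor (\lnot b \land \lnot e)) \to (\lnot b \lor ((b \to \lnot f) \land e))): β-rule — branch into \lnot (((((e \to b) \to (d \land (d \to \lnot b))) \lor a) \lor \lnot f) \lor (\lnot b \land \lnot e))  //  (\lnot b \lor ((b \to \lnot f) \land e)).
  branch 1 (add \lnot (((((e \to b) \to (d \land (d \to \lnot b))) \lor a) \lor \lnot f) \lor (\lnot b \land \lnot e))):
    \lnot (((((e \to b) \to (d \land (d \to \lnot b))) \lor a) \lor \lnot f) \lor (\lnot b \land \lnot e)): α-rule — add \lnot ((((e \to b) \to (d \land (d \to \lnot b))) \lor a) \lor \lnot f), \lnot (\lnot b \land \lnot e).
    \lnot ((((e \to b) \to (d \land (d \to \lnot b))) \lor a) \lor \lnot f): α-rule — add \lnot (((e \to b) \to (d \land (d \to \lnot b))) \lor a), \lnot \lnot f.
    \lnot (((e \to b) \to (d \land (d \to \lnot b))) \lor a): α-rule — add \lnot ((e \to b) \to (d \land (d \to \lnot b))), \lnot a.
    \lnot ((e \to b) \to (d \land (d \to \lnot b))): α-rule — add (e \to b), \lnot (d \land (d \to \lnot b)).
    \lnot (\lnot b \land \lnot e): β-rule — branch into \lnot \lnot b  //  \lnot \lnot e.
      branch 1.1 (add \lnot \lnot b):
        (e \to b): β-rule — branch into \lnot e  //  b.
          branch 1.1.1 (add \lnot e):
            \lnot (d \land (d \to \lnot b)): β-rule — branch into \lnot d  //  \lnot (d \to \lnot b).
              branch 1.1.1.1 (add \lnot d):
                ○ open, literals {a=F, b=T, d=F, e=F, f=T}.
              branch 1.1.1.2 (add \lnot (d \to \lnot b)):
                \lnot (d \to \lnot b): α-rule — add d, \lnot \lnot b.
                ○ open, literals {a=F, b=T, d=T, e=F, f=T}.
          branch 1.1.2 (add b):
            \lnot (d \land (d \to \lnot b)): β-rule — branch into \lnot d  //  \lnot (d \to \lnot b).
              branch 1.1.2.1 (add \lnot d):
                ○ open, literals {a=F, b=T, d=F, f=T}.
              branch 1.1.2.2 (add \lnot (d \to \lnot b)):
                \lnot (d \to \lnot b): α-rule — add d, \lnot \lnot b.
                ○ open, literals {a=F, b=T, d=T, f=T}.
      branch 1.2 (add \lnot \lnot e):
        (e \to b): β-rule — branch into \lnot e  //  b.
          branch 1.2.1 (add \lnot e):
            × closes — contains both e and \lnot e.
          branch 1.2.2 (add b):
            \lnot (d \land (d \to \lnot b)): β-rule — branch into \lnot d  //  \lnot (d \to \lnot b).
              branch 1.2.2.1 (add \lnot d):
                ○ open, literals {a=F, b=T, d=F, e=T, f=T}.
              branch 1.2.2.2 (add \lnot (d \to \lnot b)):
                \lnot (d \to \lnot b): α-rule — add d, \lnot \lnot b.
                ○ open, literals {a=F, b=T, d=T, e=T, f=T}.
  branch 2 (add (\lnot b \lor ((b \to \lnot f) \land e))):
    (\lnot b \lor ((b \to \lnot f) \land e)): β-rule — branch into \lnot b  //  ((b \to \lnot f) \land e).
      branch 2.1 (add \lnot b):
        ○ open, literals {b=F}.
      branch 2.2 (add ((b \to \lnot f) \land e)):
        ((b \to \lnot f) \land e): α-rule — add (b \to \lnot f), e.
        (b \to \lnot f): β-rule — branch into \lnot b  //  \lnot f.
          branch 2.2.1 (add \lnot b):
            ○ open, literals {b=F, e=T}.
          branch 2.2.2 (add \lnot f):
            ○ open, literals {e=T, f=F}.
1 branch closed, 9 open.
Each open branch fixes some atoms; the unmentioned ones are free. Counting distinct full assignments: branch {a=F, b=T, d=F, e=F, f=T} (c) contributes 2 new; branch {a=F, b=T, d=T, e=F, f=T} (c) contributes 2 new; branch {a=F, b=T, d=F, f=T} (c, e) contributes 2 new; branch {a=F, b=T, d=T, f=T} (c, e) contributes 2 new; branch {a=F, b=T, d=F, e=T, f=T} (c) contributes 0 new; branch {a=F, b=T, d=T, e=T, f=T} (c) contributes 0 new; branch {b=F} (a, d, c, f, e) contributes 32 new; branch {b=F, e=T} (a, d, c, f) contributes 0 new; branch {e=T, f=F} (a, d, c, b) contributes 8 new. Total: 48.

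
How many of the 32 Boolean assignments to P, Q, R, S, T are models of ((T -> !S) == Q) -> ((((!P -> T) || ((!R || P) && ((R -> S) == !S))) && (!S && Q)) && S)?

Initial set: {T (((T -> !S) == Q) -> ((((!P -> T) || ((!R || P) && ((R -> S) == !S))) && (!S && Q)) && S))}.
T (((T -> !S) == Q) -> ((((!P -> T) || ((!R || P) && ((R -> S) == !S))) && (!S && Q)) && S)): β-rule — branch into F ((T -> !S) == Q)  //  T ((((!P -> T) || ((!R || P) && ((R -> S) == !S))) && (!S && Q)) && S).
  branch 1 (add F ((T -> !S) == Q)):
    F ((T -> !S) == Q): β-rule — branch into T (T -> !S), F Q  //  F (T -> !S), T Q.
      branch 1.1 (add T (T -> !S), F Q):
        T (T -> !S): β-rule — branch into F T  //  T !S.
          branch 1.1.1 (add F T):
            ○ open, literals {Q=false, T=false}.
          branch 1.1.2 (add T !S):
            ○ open, literals {Q=false, S=false}.
      branch 1.2 (add F (T -> !S), T Q):
        F (T -> !S): α-rule — add T T, F !S.
        ○ open, literals {Q=true, S=true, T=true}.
  branch 2 (add T ((((!P -> T) || ((!R || P) && ((R -> S) == !S))) && (!S && Q)) && S)):
    T ((((!P -> T) || ((!R || P) && ((R -> S) == !S))) && (!S && Q)) && S): α-rule — add T (((!P -> T) || ((!R || P) && ((R -> S) == !S))) && (!S && Q)), T S.
    T (((!P -> T) || ((!R || P) && ((R -> S) == !S))) && (!S && Q)): α-rule — add T ((!P -> T) || ((!R || P) && ((R -> S) == !S))), T (!S && Q).
    T (!S && Q): α-rule — add T !S, T Q.
    × closes — contains both S and !S.
1 branch closed, 3 open.
Each open branch fixes some atoms; the unmentioned ones are free. Counting distinct full assignments: branch {Q=false, T=false} (P, R, S) contributes 8 new; branch {Q=false, S=false} (P, R, T) contributes 4 new; branch {Q=true, S=true, T=true} (P, R) contributes 4 new. Total: 16.

16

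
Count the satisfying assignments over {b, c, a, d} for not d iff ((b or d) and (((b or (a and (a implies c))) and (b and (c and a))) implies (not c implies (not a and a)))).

4

Initial set: {(not d iff ((b or d) and (((b or (a and (a implies c))) and (b and (c and a))) implies (not c implies (not a and a)))))}.
(not d iff ((b or d) and (((b or (a and (a implies c))) and (b and (c and a))) implies (not c implies (not a and a))))): β-rule — branch into not d, ((b or d) and (((b or (a and (a implies c))) and (b and (c and a))) implies (not c implies (not a and a))))  //  not not d, not ((b or d) and (((b or (a and (a implies c))) and (b and (c and a))) implies (not c implies (not a and a)))).
  branch 1 (add not d, ((b or d) and (((b or (a and (a implies c))) and (b and (c and a))) implies (not c implies (not a and a))))):
    ((b or d) and (((b or (a and (a implies c))) and (b and (c and a))) implies (not c implies (not a and a)))): α-rule — add (b or d), (((b or (a and (a implies c))) and (b and (c and a))) implies (not c implies (not a and a))).
    (b or d): β-rule — branch into b  //  d.
      branch 1.1 (add b):
        (((b or (a and (a implies c))) and (b and (c and a))) implies (not c implies (not a and a))): β-rule — branch into not ((b or (a and (a implies c))) and (b and (c and a)))  //  (not c implies (not a and a)).
          branch 1.1.1 (add not ((b or (a and (a implies c))) and (b and (c and a)))):
            not ((b or (a and (a implies c))) and (b and (c and a))): β-rule — branch into not (b or (a and (a implies c)))  //  not (b and (c and a)).
              branch 1.1.1.1 (add not (b or (a and (a implies c)))):
                not (b or (a and (a implies c))): α-rule — add not b, not (a and (a implies c)).
                × closes — contains both b and not b.
              branch 1.1.1.2 (add not (b and (c and a))):
                not (b and (c and a)): β-rule — branch into not b  //  not (c and a).
                  branch 1.1.1.2.1 (add not b):
                    × closes — contains both b and not b.
                  branch 1.1.1.2.2 (add not (c and a)):
                    not (c and a): β-rule — branch into not c  //  not a.
                      branch 1.1.1.2.2.1 (add not c):
                        ○ open, literals {b=true, c=false, d=false}.
                      branch 1.1.1.2.2.2 (add not a):
                        ○ open, literals {a=false, b=true, d=false}.
          branch 1.1.2 (add (not c implies (not a and a))):
            (not c implies (not a and a)): β-rule — branch into not not c  //  (not a and a).
              branch 1.1.2.1 (add not not c):
                ○ open, literals {b=true, c=true, d=false}.
              branch 1.1.2.2 (add (not a and a)):
                (not a and a): α-rule — add not a, a.
                × closes — contains both a and not a.
      branch 1.2 (add d):
        × closes — contains both d and not d.
  branch 2 (add not not d, not ((b or d) and (((b or (a and (a implies c))) and (b and (c and a))) implies (not c implies (not a and a))))):
    not ((b or d) and (((b or (a and (a implies c))) and (b and (c and a))) implies (not c implies (not a and a)))): β-rule — branch into not (b or d)  //  not (((b or (a and (a implies c))) and (b and (c and a))) implies (not c implies (not a and a))).
      branch 2.1 (add not (b or d)):
        not (b or d): α-rule — add not b, not d.
        × closes — contains both d and not d.
      branch 2.2 (add not (((b or (a and (a implies c))) and (b and (c and a))) implies (not c implies (not a and a)))):
        not (((b or (a and (a implies c))) and (b and (c and a))) implies (not c implies (not a and a))): α-rule — add ((b or (a and (a implies c))) and (b and (c and a))), not (not c implies (not a and a)).
        ((b or (a and (a implies c))) and (b and (c and a))): α-rule — add (b or (a and (a implies c))), (b and (c and a)).
        not (not c implies (not a and a)): α-rule — add not c, not (not a and a).
        (b and (c and a)): α-rule — add b, (c and a).
        (c and a): α-rule — add c, a.
        × closes — contains both c and not c.
6 branches closed, 3 open.
Each open branch fixes some atoms; the unmentioned ones are free. Counting distinct full assignments: branch {b=true, c=false, d=false} (a) contributes 2 new; branch {a=false, b=true, d=false} (c) contributes 1 new; branch {b=true, c=true, d=false} (a) contributes 1 new. Total: 4.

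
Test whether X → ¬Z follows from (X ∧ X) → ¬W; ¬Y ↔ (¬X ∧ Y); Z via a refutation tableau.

Initial set: {((X ∧ X) → ¬W); (¬Y ↔ (¬X ∧ Y)); Z; ¬(X → ¬Z)}.
¬(X → ¬Z): α-rule — add X, ¬¬Z.
((X ∧ X) → ¬W): β-rule — branch into ¬(X ∧ X)  //  ¬W.
  branch 1 (add ¬(X ∧ X)):
    (¬Y ↔ (¬X ∧ Y)): β-rule — branch into ¬Y, (¬X ∧ Y)  //  ¬¬Y, ¬(¬X ∧ Y).
      branch 1.1 (add ¬Y, (¬X ∧ Y)):
        (¬X ∧ Y): α-rule — add ¬X, Y.
        × closes — contains both X and ¬X.
      branch 1.2 (add ¬¬Y, ¬(¬X ∧ Y)):
        ¬(X ∧ X): β-rule — branch into ¬X  //  ¬X.
          branch 1.2.1 (add ¬X):
            × closes — contains both X and ¬X.
          branch 1.2.2 (add ¬X):
            × closes — contains both X and ¬X.
  branch 2 (add ¬W):
    (¬Y ↔ (¬X ∧ Y)): β-rule — branch into ¬Y, (¬X ∧ Y)  //  ¬¬Y, ¬(¬X ∧ Y).
      branch 2.1 (add ¬Y, (¬X ∧ Y)):
        (¬X ∧ Y): α-rule — add ¬X, Y.
        × closes — contains both X and ¬X.
      branch 2.2 (add ¬¬Y, ¬(¬X ∧ Y)):
        ¬(¬X ∧ Y): β-rule — branch into ¬¬X  //  ¬Y.
          branch 2.2.1 (add ¬¬X):
            ○ open, literals {W=F, X=T, Y=T, Z=T}.
          branch 2.2.2 (add ¬Y):
            × closes — contains both Y and ¬Y.
5 branches closed, 1 open.
An open branch gives a countermodel: W=F, X=T, Y=T, Z=T (unmentioned atoms arbitrary); the premises hold there but the conclusion fails.

No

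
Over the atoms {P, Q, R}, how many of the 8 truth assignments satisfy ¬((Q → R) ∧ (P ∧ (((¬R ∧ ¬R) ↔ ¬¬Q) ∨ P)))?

Initial set: {¬((Q → R) ∧ (P ∧ (((¬R ∧ ¬R) ↔ ¬¬Q) ∨ P)))}.
¬((Q → R) ∧ (P ∧ (((¬R ∧ ¬R) ↔ ¬¬Q) ∨ P))): β-rule — branch into ¬(Q → R)  //  ¬(P ∧ (((¬R ∧ ¬R) ↔ ¬¬Q) ∨ P)).
  branch 1 (add ¬(Q → R)):
    ¬(Q → R): α-rule — add Q, ¬R.
    ○ open, literals {Q=1, R=0}.
  branch 2 (add ¬(P ∧ (((¬R ∧ ¬R) ↔ ¬¬Q) ∨ P))):
    ¬(P ∧ (((¬R ∧ ¬R) ↔ ¬¬Q) ∨ P)): β-rule — branch into ¬P  //  ¬(((¬R ∧ ¬R) ↔ ¬¬Q) ∨ P).
      branch 2.1 (add ¬P):
        ○ open, literals {P=0}.
      branch 2.2 (add ¬(((¬R ∧ ¬R) ↔ ¬¬Q) ∨ P)):
        ¬(((¬R ∧ ¬R) ↔ ¬¬Q) ∨ P): α-rule — add ¬((¬R ∧ ¬R) ↔ ¬¬Q), ¬P.
        ¬((¬R ∧ ¬R) ↔ ¬¬Q): β-rule — branch into (¬R ∧ ¬R), ¬¬¬Q  //  ¬(¬R ∧ ¬R), ¬¬Q.
          branch 2.2.1 (add (¬R ∧ ¬R), ¬¬¬Q):
            (¬R ∧ ¬R): α-rule — add ¬R, ¬R.
            ¬¬¬Q: drop double negation, giving ¬Q.
            ○ open, literals {P=0, Q=0, R=0}.
          branch 2.2.2 (add ¬(¬R ∧ ¬R), ¬¬Q):
            ¬¬Q: drop double negation, giving Q.
            ¬(¬R ∧ ¬R): β-rule — branch into ¬¬R  //  ¬¬R.
              branch 2.2.2.1 (add ¬¬R):
                ○ open, literals {P=0, Q=1, R=1}.
              branch 2.2.2.2 (add ¬¬R):
                ○ open, literals {P=0, Q=1, R=1}.
0 branches closed, 5 open.
Each open branch fixes some atoms; the unmentioned ones are free. Counting distinct full assignments: branch {Q=1, R=0} (P) contributes 2 new; branch {P=0} (Q, R) contributes 3 new; branch {P=0, Q=0, R=0} (none free) contributes 0 new; branch {P=0, Q=1, R=1} (none free) contributes 0 new; branch {P=0, Q=1, R=1} (none free) contributes 0 new. Total: 5.

5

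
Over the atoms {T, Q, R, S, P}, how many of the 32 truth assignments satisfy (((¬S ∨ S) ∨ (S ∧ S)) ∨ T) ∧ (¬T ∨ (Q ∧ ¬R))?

Initial set: {((((¬S ∨ S) ∨ (S ∧ S)) ∨ T) ∧ (¬T ∨ (Q ∧ ¬R)))}.
((((¬S ∨ S) ∨ (S ∧ S)) ∨ T) ∧ (¬T ∨ (Q ∧ ¬R))): α-rule — add (((¬S ∨ S) ∨ (S ∧ S)) ∨ T), (¬T ∨ (Q ∧ ¬R)).
(((¬S ∨ S) ∨ (S ∧ S)) ∨ T): β-rule — branch into ((¬S ∨ S) ∨ (S ∧ S))  //  T.
  branch 1 (add ((¬S ∨ S) ∨ (S ∧ S))):
    (¬T ∨ (Q ∧ ¬R)): β-rule — branch into ¬T  //  (Q ∧ ¬R).
      branch 1.1 (add ¬T):
        ((¬S ∨ S) ∨ (S ∧ S)): β-rule — branch into (¬S ∨ S)  //  (S ∧ S).
          branch 1.1.1 (add (¬S ∨ S)):
            (¬S ∨ S): β-rule — branch into ¬S  //  S.
              branch 1.1.1.1 (add ¬S):
                ○ open, literals {S=F, T=F}.
              branch 1.1.1.2 (add S):
                ○ open, literals {S=T, T=F}.
          branch 1.1.2 (add (S ∧ S)):
            (S ∧ S): α-rule — add S, S.
            ○ open, literals {S=T, T=F}.
      branch 1.2 (add (Q ∧ ¬R)):
        (Q ∧ ¬R): α-rule — add Q, ¬R.
        ((¬S ∨ S) ∨ (S ∧ S)): β-rule — branch into (¬S ∨ S)  //  (S ∧ S).
          branch 1.2.1 (add (¬S ∨ S)):
            (¬S ∨ S): β-rule — branch into ¬S  //  S.
              branch 1.2.1.1 (add ¬S):
                ○ open, literals {Q=T, R=F, S=F}.
              branch 1.2.1.2 (add S):
                ○ open, literals {Q=T, R=F, S=T}.
          branch 1.2.2 (add (S ∧ S)):
            (S ∧ S): α-rule — add S, S.
            ○ open, literals {Q=T, R=F, S=T}.
  branch 2 (add T):
    (¬T ∨ (Q ∧ ¬R)): β-rule — branch into ¬T  //  (Q ∧ ¬R).
      branch 2.1 (add ¬T):
        × closes — contains both T and ¬T.
      branch 2.2 (add (Q ∧ ¬R)):
        (Q ∧ ¬R): α-rule — add Q, ¬R.
        ○ open, literals {Q=T, R=F, T=T}.
1 branch closed, 7 open.
Each open branch fixes some atoms; the unmentioned ones are free. Counting distinct full assignments: branch {S=F, T=F} (Q, R, P) contributes 8 new; branch {S=T, T=F} (Q, R, P) contributes 8 new; branch {S=T, T=F} (Q, R, P) contributes 0 new; branch {Q=T, R=F, S=F} (T, P) contributes 2 new; branch {Q=T, R=F, S=T} (T, P) contributes 2 new; branch {Q=T, R=F, S=T} (T, P) contributes 0 new; branch {Q=T, R=F, T=T} (S, P) contributes 0 new. Total: 20.

20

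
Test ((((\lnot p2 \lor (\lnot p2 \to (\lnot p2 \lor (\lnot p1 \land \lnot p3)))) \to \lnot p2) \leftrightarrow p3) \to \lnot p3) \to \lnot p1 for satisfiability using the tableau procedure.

Initial set: {(((((\lnot p2 \lor (\lnot p2 \to (\lnot p2 \lor (\lnot p1 \land \lnot p3)))) \to \lnot p2) \leftrightarrow p3) \to \lnot p3) \to \lnot p1)}.
(((((\lnot p2 \lor (\lnot p2 \to (\lnot p2 \lor (\lnot p1 \land \lnot p3)))) \to \lnot p2) \leftrightarrow p3) \to \lnot p3) \to \lnot p1): β-rule — branch into \lnot ((((\lnot p2 \lor (\lnot p2 \to (\lnot p2 \lor (\lnot p1 \land \lnot p3)))) \to \lnot p2) \leftrightarrow p3) \to \lnot p3)  //  \lnot p1.
  branch 1 (add \lnot ((((\lnot p2 \lor (\lnot p2 \to (\lnot p2 \lor (\lnot p1 \land \lnot p3)))) \to \lnot p2) \leftrightarrow p3) \to \lnot p3)):
    \lnot ((((\lnot p2 \lor (\lnot p2 \to (\lnot p2 \lor (\lnot p1 \land \lnot p3)))) \to \lnot p2) \leftrightarrow p3) \to \lnot p3): α-rule — add (((\lnot p2 \lor (\lnot p2 \to (\lnot p2 \lor (\lnot p1 \land \lnot p3)))) \to \lnot p2) \leftrightarrow p3), \lnot \lnot p3.
    (((\lnot p2 \lor (\lnot p2 \to (\lnot p2 \lor (\lnot p1 \land \lnot p3)))) \to \lnot p2) \leftrightarrow p3): β-rule — branch into ((\lnot p2 \lor (\lnot p2 \to (\lnot p2 \lor (\lnot p1 \land \lnot p3)))) \to \lnot p2), p3  //  \lnot ((\lnot p2 \lor (\lnot p2 \to (\lnot p2 \lor (\lnot p1 \land \lnot p3)))) \to \lnot p2), \lnot p3.
      branch 1.1 (add ((\lnot p2 \lor (\lnot p2 \to (\lnot p2 \lor (\lnot p1 \land \lnot p3)))) \to \lnot p2), p3):
        ((\lnot p2 \lor (\lnot p2 \to (\lnot p2 \lor (\lnot p1 \land \lnot p3)))) \to \lnot p2): β-rule — branch into \lnot (\lnot p2 \lor (\lnot p2 \to (\lnot p2 \lor (\lnot p1 \land \lnot p3))))  //  \lnot p2.
          branch 1.1.1 (add \lnot (\lnot p2 \lor (\lnot p2 \to (\lnot p2 \lor (\lnot p1 \land \lnot p3))))):
            \lnot (\lnot p2 \lor (\lnot p2 \to (\lnot p2 \lor (\lnot p1 \land \lnot p3)))): α-rule — add \lnot \lnot p2, \lnot (\lnot p2 \to (\lnot p2 \lor (\lnot p1 \land \lnot p3))).
            \lnot (\lnot p2 \to (\lnot p2 \lor (\lnot p1 \land \lnot p3))): α-rule — add \lnot p2, \lnot (\lnot p2 \lor (\lnot p1 \land \lnot p3)).
            × closes — contains both p2 and \lnot p2.
          branch 1.1.2 (add \lnot p2):
            ○ open, literals {p2=0, p3=1}.
      branch 1.2 (add \lnot ((\lnot p2 \lor (\lnot p2 \to (\lnot p2 \lor (\lnot p1 \land \lnot p3)))) \to \lnot p2), \lnot p3):
        × closes — contains both p3 and \lnot p3.
  branch 2 (add \lnot p1):
    ○ open, literals {p1=0}.
2 branches closed, 2 open.
An open branch gives a satisfying assignment: p2=0, p3=1.

Satisfiable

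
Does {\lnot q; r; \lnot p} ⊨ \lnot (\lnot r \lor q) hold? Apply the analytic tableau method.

Initial set: {T \lnot q; T r; T \lnot p; F \lnot (\lnot r \lor q)}.
F \lnot (\lnot r \lor q): β-rule — branch into T \lnot r  //  T q.
  branch 1 (add T \lnot r):
    × closes — contains both r and \lnot r.
  branch 2 (add T q):
    × closes — contains both q and \lnot q.
All 2 branches close.
Every branch closed, so the premises entail the conclusion.

Yes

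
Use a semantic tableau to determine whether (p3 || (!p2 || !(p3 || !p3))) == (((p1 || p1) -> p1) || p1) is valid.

Assume the negation and expand:
Initial set: {F ((p3 || (!p2 || !(p3 || !p3))) == (((p1 || p1) -> p1) || p1))}.
F ((p3 || (!p2 || !(p3 || !p3))) == (((p1 || p1) -> p1) || p1)): β-rule — branch into T (p3 || (!p2 || !(p3 || !p3))), F (((p1 || p1) -> p1) || p1)  //  F (p3 || (!p2 || !(p3 || !p3))), T (((p1 || p1) -> p1) || p1).
  branch 1 (add T (p3 || (!p2 || !(p3 || !p3))), F (((p1 || p1) -> p1) || p1)):
    F (((p1 || p1) -> p1) || p1): α-rule — add F ((p1 || p1) -> p1), F p1.
    F ((p1 || p1) -> p1): α-rule — add T (p1 || p1), F p1.
    T (p3 || (!p2 || !(p3 || !p3))): β-rule — branch into T p3  //  T (!p2 || !(p3 || !p3)).
      branch 1.1 (add T p3):
        T (p1 || p1): β-rule — branch into T p1  //  T p1.
          branch 1.1.1 (add T p1):
            × closes — contains both p1 and !p1.
          branch 1.1.2 (add T p1):
            × closes — contains both p1 and !p1.
      branch 1.2 (add T (!p2 || !(p3 || !p3))):
        T (p1 || p1): β-rule — branch into T p1  //  T p1.
          branch 1.2.1 (add T p1):
            × closes — contains both p1 and !p1.
          branch 1.2.2 (add T p1):
            × closes — contains both p1 and !p1.
  branch 2 (add F (p3 || (!p2 || !(p3 || !p3))), T (((p1 || p1) -> p1) || p1)):
    F (p3 || (!p2 || !(p3 || !p3))): α-rule — add F p3, F (!p2 || !(p3 || !p3)).
    F (!p2 || !(p3 || !p3)): α-rule — add F !p2, F !(p3 || !p3).
    T (((p1 || p1) -> p1) || p1): β-rule — branch into T ((p1 || p1) -> p1)  //  T p1.
      branch 2.1 (add T ((p1 || p1) -> p1)):
        F !(p3 || !p3): β-rule — branch into T p3  //  T !p3.
          branch 2.1.1 (add T p3):
            × closes — contains both p3 and !p3.
          branch 2.1.2 (add T !p3):
            T ((p1 || p1) -> p1): β-rule — branch into F (p1 || p1)  //  T p1.
              branch 2.1.2.1 (add F (p1 || p1)):
                F (p1 || p1): α-rule — add F p1, F p1.
                ○ open, literals {p1=false, p2=true, p3=false}.
              branch 2.1.2.2 (add T p1):
                ○ open, literals {p1=true, p2=true, p3=false}.
      branch 2.2 (add T p1):
        F !(p3 || !p3): β-rule — branch into T p3  //  T !p3.
          branch 2.2.1 (add T p3):
            × closes — contains both p3 and !p3.
          branch 2.2.2 (add T !p3):
            ○ open, literals {p1=true, p2=true, p3=false}.
6 branches closed, 3 open.
An open branch gives a countermodel: p1=false, p2=true, p3=false (unmentioned atoms arbitrary); under it the original formula is false.

Not valid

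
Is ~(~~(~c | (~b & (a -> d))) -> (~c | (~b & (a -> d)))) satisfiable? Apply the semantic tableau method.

Initial set: {~(~~(~c | (~b & (a -> d))) -> (~c | (~b & (a -> d))))}.
~(~~(~c | (~b & (a -> d))) -> (~c | (~b & (a -> d)))): α-rule — add ~~(~c | (~b & (a -> d))), ~(~c | (~b & (a -> d))).
~~(~c | (~b & (a -> d))): drop double negation, giving (~c | (~b & (a -> d))).
~(~c | (~b & (a -> d))): α-rule — add ~~c, ~(~b & (a -> d)).
(~c | (~b & (a -> d))): β-rule — branch into ~c  //  (~b & (a -> d)).
  branch 1 (add ~c):
    × closes — contains both c and ~c.
  branch 2 (add (~b & (a -> d))):
    (~b & (a -> d)): α-rule — add ~b, (a -> d).
    ~(~b & (a -> d)): β-rule — branch into ~~b  //  ~(a -> d).
      branch 2.1 (add ~~b):
        × closes — contains both b and ~b.
      branch 2.2 (add ~(a -> d)):
        ~(a -> d): α-rule — add a, ~d.
        (a -> d): β-rule — branch into ~a  //  d.
          branch 2.2.1 (add ~a):
            × closes — contains both a and ~a.
          branch 2.2.2 (add d):
            × closes — contains both d and ~d.
All 4 branches close.
Every branch closed; the formula is unsatisfiable.

Unsatisfiable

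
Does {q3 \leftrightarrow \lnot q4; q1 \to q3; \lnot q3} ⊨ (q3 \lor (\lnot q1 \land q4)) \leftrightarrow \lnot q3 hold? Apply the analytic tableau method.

Initial set: {(q3 \leftrightarrow \lnot q4); (q1 \to q3); \lnot q3; \lnot ((q3 \lor (\lnot q1 \land q4)) \leftrightarrow \lnot q3)}.
(q3 \leftrightarrow \lnot q4): β-rule — branch into q3, \lnot q4  //  \lnot q3, \lnot \lnot q4.
  branch 1 (add q3, \lnot q4):
    × closes — contains both q3 and \lnot q3.
  branch 2 (add \lnot q3, \lnot \lnot q4):
    (q1 \to q3): β-rule — branch into \lnot q1  //  q3.
      branch 2.1 (add \lnot q1):
        \lnot ((q3 \lor (\lnot q1 \land q4)) \leftrightarrow \lnot q3): β-rule — branch into (q3 \lor (\lnot q1 \land q4)), \lnot \lnot q3  //  \lnot (q3 \lor (\lnot q1 \land q4)), \lnot q3.
          branch 2.1.1 (add (q3 \lor (\lnot q1 \land q4)), \lnot \lnot q3):
            × closes — contains both q3 and \lnot q3.
          branch 2.1.2 (add \lnot (q3 \lor (\lnot q1 \land q4)), \lnot q3):
            \lnot (q3 \lor (\lnot q1 \land q4)): α-rule — add \lnot q3, \lnot (\lnot q1 \land q4).
            \lnot (\lnot q1 \land q4): β-rule — branch into \lnot \lnot q1  //  \lnot q4.
              branch 2.1.2.1 (add \lnot \lnot q1):
                × closes — contains both q1 and \lnot q1.
              branch 2.1.2.2 (add \lnot q4):
                × closes — contains both q4 and \lnot q4.
      branch 2.2 (add q3):
        × closes — contains both q3 and \lnot q3.
All 5 branches close.
Every branch closed, so the premises entail the conclusion.

Yes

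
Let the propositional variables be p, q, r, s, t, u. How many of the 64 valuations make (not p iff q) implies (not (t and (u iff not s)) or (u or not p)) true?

Initial set: {T ((not p iff q) implies (not (t and (u iff not s)) or (u or not p)))}.
T ((not p iff q) implies (not (t and (u iff not s)) or (u or not p))): β-rule — branch into F (not p iff q)  //  T (not (t and (u iff not s)) or (u or not p)).
  branch 1 (add F (not p iff q)):
    F (not p iff q): β-rule — branch into T not p, F q  //  F not p, T q.
      branch 1.1 (add T not p, F q):
        ○ open, literals {p=false, q=false}.
      branch 1.2 (add F not p, T q):
        ○ open, literals {p=true, q=true}.
  branch 2 (add T (not (t and (u iff not s)) or (u or not p))):
    T (not (t and (u iff not s)) or (u or not p)): β-rule — branch into T not (t and (u iff not s))  //  T (u or not p).
      branch 2.1 (add T not (t and (u iff not s))):
        T not (t and (u iff not s)): β-rule — branch into F t  //  F (u iff not s).
          branch 2.1.1 (add F t):
            ○ open, literals {t=false}.
          branch 2.1.2 (add F (u iff not s)):
            F (u iff not s): β-rule — branch into T u, F not s  //  F u, T not s.
              branch 2.1.2.1 (add T u, F not s):
                ○ open, literals {s=true, u=true}.
              branch 2.1.2.2 (add F u, T not s):
                ○ open, literals {s=false, u=false}.
      branch 2.2 (add T (u or not p)):
        T (u or not p): β-rule — branch into T u  //  T not p.
          branch 2.2.1 (add T u):
            ○ open, literals {u=true}.
          branch 2.2.2 (add T not p):
            ○ open, literals {p=false}.
0 branches closed, 7 open.
Each open branch fixes some atoms; the unmentioned ones are free. Counting distinct full assignments: branch {p=false, q=false} (r, s, t, u) contributes 16 new; branch {p=true, q=true} (r, s, t, u) contributes 16 new; branch {t=false} (p, q, r, s, u) contributes 16 new; branch {s=true, u=true} (p, q, r, t) contributes 4 new; branch {s=false, u=false} (p, q, r, t) contributes 4 new; branch {u=true} (p, q, r, s, t) contributes 4 new; branch {p=false} (q, r, s, t, u) contributes 2 new. Total: 62.

62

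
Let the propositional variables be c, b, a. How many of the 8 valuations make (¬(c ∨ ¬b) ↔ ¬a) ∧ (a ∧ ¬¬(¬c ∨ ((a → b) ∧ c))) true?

Initial set: {((¬(c ∨ ¬b) ↔ ¬a) ∧ (a ∧ ¬¬(¬c ∨ ((a → b) ∧ c))))}.
((¬(c ∨ ¬b) ↔ ¬a) ∧ (a ∧ ¬¬(¬c ∨ ((a → b) ∧ c)))): α-rule — add (¬(c ∨ ¬b) ↔ ¬a), (a ∧ ¬¬(¬c ∨ ((a → b) ∧ c))).
(a ∧ ¬¬(¬c ∨ ((a → b) ∧ c))): α-rule — add a, ¬¬(¬c ∨ ((a → b) ∧ c)).
¬¬(¬c ∨ ((a → b) ∧ c)): drop double negation, giving (¬c ∨ ((a → b) ∧ c)).
(¬(c ∨ ¬b) ↔ ¬a): β-rule — branch into ¬(c ∨ ¬b), ¬a  //  ¬¬(c ∨ ¬b), ¬¬a.
  branch 1 (add ¬(c ∨ ¬b), ¬a):
    × closes — contains both a and ¬a.
  branch 2 (add ¬¬(c ∨ ¬b), ¬¬a):
    (¬c ∨ ((a → b) ∧ c)): β-rule — branch into ¬c  //  ((a → b) ∧ c).
      branch 2.1 (add ¬c):
        ¬¬(c ∨ ¬b): β-rule — branch into c  //  ¬b.
          branch 2.1.1 (add c):
            × closes — contains both c and ¬c.
          branch 2.1.2 (add ¬b):
            ○ open, literals {a=true, b=false, c=false}.
      branch 2.2 (add ((a → b) ∧ c)):
        ((a → b) ∧ c): α-rule — add (a → b), c.
        ¬¬(c ∨ ¬b): β-rule — branch into c  //  ¬b.
          branch 2.2.1 (add c):
            (a → b): β-rule — branch into ¬a  //  b.
              branch 2.2.1.1 (add ¬a):
                × closes — contains both a and ¬a.
              branch 2.2.1.2 (add b):
                ○ open, literals {a=true, b=true, c=true}.
          branch 2.2.2 (add ¬b):
            (a → b): β-rule — branch into ¬a  //  b.
              branch 2.2.2.1 (add ¬a):
                × closes — contains both a and ¬a.
              branch 2.2.2.2 (add b):
                × closes — contains both b and ¬b.
5 branches closed, 2 open.
Each open branch fixes some atoms; the unmentioned ones are free. Counting distinct full assignments: branch {a=true, b=false, c=false} (none free) contributes 1 new; branch {a=true, b=true, c=true} (none free) contributes 1 new. Total: 2.

2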